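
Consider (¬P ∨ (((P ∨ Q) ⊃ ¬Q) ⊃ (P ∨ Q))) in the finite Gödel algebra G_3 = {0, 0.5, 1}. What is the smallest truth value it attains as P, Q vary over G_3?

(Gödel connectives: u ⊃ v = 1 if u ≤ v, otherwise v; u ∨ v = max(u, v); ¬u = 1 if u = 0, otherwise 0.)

0.50

The minimum is attained at P = 0.5, Q = 0:
  ¬P: Gödel ¬ of 0.5 = 0 (operand ≠ 0)
  (P ∨ Q) = max(0.5, 0) = 0.5
  ¬Q: Gödel ¬ of 0 = 1 (operand is 0)
  ((P ∨ Q) ⊃ ¬Q): 0.5 ≤ 1, so result = 1
  (P ∨ Q) = max(0.5, 0) = 0.5
  (((P ∨ Q) ⊃ ¬Q) ⊃ (P ∨ Q)): 1 > 0.5, so result = 0.5
  (¬P ∨ (((P ∨ Q) ⊃ ¬Q) ⊃ (P ∨ Q))) = max(0, 0.5) = 0.5
Checking all 9 assignments confirms none give a value below 0.50.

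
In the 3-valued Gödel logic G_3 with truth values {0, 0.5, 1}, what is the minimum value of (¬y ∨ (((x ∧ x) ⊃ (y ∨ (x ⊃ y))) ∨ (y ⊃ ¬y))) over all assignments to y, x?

The minimum is attained at y = 0.5, x = 1:
  ¬y: Gödel ¬ of 0.5 = 0 (operand ≠ 0)
  (x ∧ x) = min(1, 1) = 1
  (x ⊃ y): 1 > 0.5, so result = 0.5
  (y ∨ (x ⊃ y)) = max(0.5, 0.5) = 0.5
  ((x ∧ x) ⊃ (y ∨ (x ⊃ y))): 1 > 0.5, so result = 0.5
  ¬y: Gödel ¬ of 0.5 = 0 (operand ≠ 0)
  (y ⊃ ¬y): 0.5 > 0, so result = 0
  (((x ∧ x) ⊃ (y ∨ (x ⊃ y))) ∨ (y ⊃ ¬y)) = max(0.5, 0) = 0.5
  (¬y ∨ (((x ∧ x) ⊃ (y ∨ (x ⊃ y))) ∨ (y ⊃ ¬y))) = max(0, 0.5) = 0.5
Checking all 9 assignments confirms none give a value below 0.50.

0.50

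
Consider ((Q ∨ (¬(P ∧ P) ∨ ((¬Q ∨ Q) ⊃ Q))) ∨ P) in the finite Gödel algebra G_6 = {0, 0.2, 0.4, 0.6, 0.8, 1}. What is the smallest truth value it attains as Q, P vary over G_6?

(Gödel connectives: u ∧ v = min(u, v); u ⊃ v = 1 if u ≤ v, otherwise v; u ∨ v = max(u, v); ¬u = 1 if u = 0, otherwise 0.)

The minimum is attained at Q = 0, P = 0.2:
  (P ∧ P) = min(0.2, 0.2) = 0.2
  ¬(P ∧ P): Gödel ¬ of 0.2 = 0 (operand ≠ 0)
  ¬Q: Gödel ¬ of 0 = 1 (operand is 0)
  (¬Q ∨ Q) = max(1, 0) = 1
  ((¬Q ∨ Q) ⊃ Q): 1 > 0, so result = 0
  (¬(P ∧ P) ∨ ((¬Q ∨ Q) ⊃ Q)) = max(0, 0) = 0
  (Q ∨ (¬(P ∧ P) ∨ ((¬Q ∨ Q) ⊃ Q))) = max(0, 0) = 0
  ((Q ∨ (¬(P ∧ P) ∨ ((¬Q ∨ Q) ⊃ Q))) ∨ P) = max(0, 0.2) = 0.2
Checking all 36 assignments confirms none give a value below 0.20.

0.20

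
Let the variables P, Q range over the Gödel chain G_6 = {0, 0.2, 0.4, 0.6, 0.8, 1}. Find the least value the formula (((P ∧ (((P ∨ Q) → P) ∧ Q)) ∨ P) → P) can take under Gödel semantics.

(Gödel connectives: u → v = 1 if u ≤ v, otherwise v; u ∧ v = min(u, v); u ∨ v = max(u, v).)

Every assignment gives 1. For instance at P = 0, Q = 0:
  (P ∨ Q) = max(0, 0) = 0
  ((P ∨ Q) → P): 0 ≤ 0, so result = 1
  (((P ∨ Q) → P) ∧ Q) = min(1, 0) = 0
  (P ∧ (((P ∨ Q) → P) ∧ Q)) = min(0, 0) = 0
  ((P ∧ (((P ∨ Q) → P) ∧ Q)) ∨ P) = max(0, 0) = 0
  (((P ∧ (((P ∨ Q) → P) ∧ Q)) ∨ P) → P): 0 ≤ 0, so result = 1
All 36 assignments give value 1 — the formula is a G_6-tautology.

1.00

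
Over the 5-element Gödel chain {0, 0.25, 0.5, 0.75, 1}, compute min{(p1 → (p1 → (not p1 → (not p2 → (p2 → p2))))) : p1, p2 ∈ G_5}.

1.00

Every assignment gives 1. For instance at p1 = 0, p2 = 0:
  not p1: Gödel ¬ of 0 = 1 (operand is 0)
  not p2: Gödel ¬ of 0 = 1 (operand is 0)
  (p2 → p2): 0 ≤ 0, so result = 1
  (not p2 → (p2 → p2)): 1 ≤ 1, so result = 1
  (not p1 → (not p2 → (p2 → p2))): 1 ≤ 1, so result = 1
  (p1 → (not p1 → (not p2 → (p2 → p2)))): 0 ≤ 1, so result = 1
  (p1 → (p1 → (not p1 → (not p2 → (p2 → p2))))): 0 ≤ 1, so result = 1
All 25 assignments give value 1 — the formula is a G_5-tautology.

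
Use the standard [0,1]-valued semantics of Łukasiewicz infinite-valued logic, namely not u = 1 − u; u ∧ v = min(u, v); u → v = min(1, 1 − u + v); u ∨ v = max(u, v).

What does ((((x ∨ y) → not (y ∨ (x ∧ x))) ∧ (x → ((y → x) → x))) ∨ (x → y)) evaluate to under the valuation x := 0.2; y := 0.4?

1.00

(x ∨ y) = max(0.2, 0.4) = 0.4
(x ∧ x) = min(0.2, 0.2) = 0.2
(y ∨ (x ∧ x)) = max(0.4, 0.2) = 0.4
not (y ∨ (x ∧ x)): Łukasiewicz ¬ gives 1 − 0.4 = 0.6
((x ∨ y) → not (y ∨ (x ∧ x))): min(1, 1 − 0.4 + 0.6) = 1
(y → x): min(1, 1 − 0.4 + 0.2) = 0.8
((y → x) → x): min(1, 1 − 0.8 + 0.2) = 0.4
(x → ((y → x) → x)): min(1, 1 − 0.2 + 0.4) = 1
(((x ∨ y) → not (y ∨ (x ∧ x))) ∧ (x → ((y → x) → x))) = min(1, 1) = 1
(x → y): min(1, 1 − 0.2 + 0.4) = 1
((((x ∨ y) → not (y ∨ (x ∧ x))) ∧ (x → ((y → x) → x))) ∨ (x → y)) = max(1, 1) = 1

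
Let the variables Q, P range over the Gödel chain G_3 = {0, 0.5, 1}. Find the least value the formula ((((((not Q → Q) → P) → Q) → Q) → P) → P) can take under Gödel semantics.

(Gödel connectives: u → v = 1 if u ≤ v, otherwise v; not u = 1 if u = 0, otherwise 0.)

The minimum is attained at Q = 0.5, P = 0.5:
  not Q: Gödel ¬ of 0.5 = 0 (operand ≠ 0)
  (not Q → Q): 0 ≤ 0.5, so result = 1
  ((not Q → Q) → P): 1 > 0.5, so result = 0.5
  (((not Q → Q) → P) → Q): 0.5 ≤ 0.5, so result = 1
  ((((not Q → Q) → P) → Q) → Q): 1 > 0.5, so result = 0.5
  (((((not Q → Q) → P) → Q) → Q) → P): 0.5 ≤ 0.5, so result = 1
  ((((((not Q → Q) → P) → Q) → Q) → P) → P): 1 > 0.5, so result = 0.5
Checking all 9 assignments confirms none give a value below 0.50.

0.50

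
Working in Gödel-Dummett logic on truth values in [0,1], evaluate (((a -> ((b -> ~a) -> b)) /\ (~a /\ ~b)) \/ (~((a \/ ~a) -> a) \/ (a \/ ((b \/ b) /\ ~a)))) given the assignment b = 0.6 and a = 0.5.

~a: Gödel ¬ of 0.5 = 0 (operand ≠ 0)
(b -> ~a): 0.6 > 0, so result = 0
((b -> ~a) -> b): 0 ≤ 0.6, so result = 1
(a -> ((b -> ~a) -> b)): 0.5 ≤ 1, so result = 1
~a: Gödel ¬ of 0.5 = 0 (operand ≠ 0)
~b: Gödel ¬ of 0.6 = 0 (operand ≠ 0)
(~a /\ ~b) = min(0, 0) = 0
((a -> ((b -> ~a) -> b)) /\ (~a /\ ~b)) = min(1, 0) = 0
~a: Gödel ¬ of 0.5 = 0 (operand ≠ 0)
(a \/ ~a) = max(0.5, 0) = 0.5
((a \/ ~a) -> a): 0.5 ≤ 0.5, so result = 1
~((a \/ ~a) -> a): Gödel ¬ of 1 = 0 (operand ≠ 0)
(b \/ b) = max(0.6, 0.6) = 0.6
~a: Gödel ¬ of 0.5 = 0 (operand ≠ 0)
((b \/ b) /\ ~a) = min(0.6, 0) = 0
(a \/ ((b \/ b) /\ ~a)) = max(0.5, 0) = 0.5
(~((a \/ ~a) -> a) \/ (a \/ ((b \/ b) /\ ~a))) = max(0, 0.5) = 0.5
(((a -> ((b -> ~a) -> b)) /\ (~a /\ ~b)) \/ (~((a \/ ~a) -> a) \/ (a \/ ((b \/ b) /\ ~a)))) = max(0, 0.5) = 0.5

0.50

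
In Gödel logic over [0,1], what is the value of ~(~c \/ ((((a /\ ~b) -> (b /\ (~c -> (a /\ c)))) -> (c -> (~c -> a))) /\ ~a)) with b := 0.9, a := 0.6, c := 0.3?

1.00

~c: Gödel ¬ of 0.3 = 0 (operand ≠ 0)
~b: Gödel ¬ of 0.9 = 0 (operand ≠ 0)
(a /\ ~b) = min(0.6, 0) = 0
~c: Gödel ¬ of 0.3 = 0 (operand ≠ 0)
(a /\ c) = min(0.6, 0.3) = 0.3
(~c -> (a /\ c)): 0 ≤ 0.3, so result = 1
(b /\ (~c -> (a /\ c))) = min(0.9, 1) = 0.9
((a /\ ~b) -> (b /\ (~c -> (a /\ c)))): 0 ≤ 0.9, so result = 1
~c: Gödel ¬ of 0.3 = 0 (operand ≠ 0)
(~c -> a): 0 ≤ 0.6, so result = 1
(c -> (~c -> a)): 0.3 ≤ 1, so result = 1
(((a /\ ~b) -> (b /\ (~c -> (a /\ c)))) -> (c -> (~c -> a))): 1 ≤ 1, so result = 1
~a: Gödel ¬ of 0.6 = 0 (operand ≠ 0)
((((a /\ ~b) -> (b /\ (~c -> (a /\ c)))) -> (c -> (~c -> a))) /\ ~a) = min(1, 0) = 0
(~c \/ ((((a /\ ~b) -> (b /\ (~c -> (a /\ c)))) -> (c -> (~c -> a))) /\ ~a)) = max(0, 0) = 0
~(~c \/ ((((a /\ ~b) -> (b /\ (~c -> (a /\ c)))) -> (c -> (~c -> a))) /\ ~a)): Gödel ¬ of 0 = 1 (operand is 0)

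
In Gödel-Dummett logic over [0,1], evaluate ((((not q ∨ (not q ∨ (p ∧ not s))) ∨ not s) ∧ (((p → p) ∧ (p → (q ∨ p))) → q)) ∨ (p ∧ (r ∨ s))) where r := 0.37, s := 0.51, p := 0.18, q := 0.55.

not q: Gödel ¬ of 0.55 = 0 (operand ≠ 0)
not q: Gödel ¬ of 0.55 = 0 (operand ≠ 0)
not s: Gödel ¬ of 0.51 = 0 (operand ≠ 0)
(p ∧ not s) = min(0.18, 0) = 0
(not q ∨ (p ∧ not s)) = max(0, 0) = 0
(not q ∨ (not q ∨ (p ∧ not s))) = max(0, 0) = 0
not s: Gödel ¬ of 0.51 = 0 (operand ≠ 0)
((not q ∨ (not q ∨ (p ∧ not s))) ∨ not s) = max(0, 0) = 0
(p → p): 0.18 ≤ 0.18, so result = 1
(q ∨ p) = max(0.55, 0.18) = 0.55
(p → (q ∨ p)): 0.18 ≤ 0.55, so result = 1
((p → p) ∧ (p → (q ∨ p))) = min(1, 1) = 1
(((p → p) ∧ (p → (q ∨ p))) → q): 1 > 0.55, so result = 0.55
(((not q ∨ (not q ∨ (p ∧ not s))) ∨ not s) ∧ (((p → p) ∧ (p → (q ∨ p))) → q)) = min(0, 0.55) = 0
(r ∨ s) = max(0.37, 0.51) = 0.51
(p ∧ (r ∨ s)) = min(0.18, 0.51) = 0.18
((((not q ∨ (not q ∨ (p ∧ not s))) ∨ not s) ∧ (((p → p) ∧ (p → (q ∨ p))) → q)) ∨ (p ∧ (r ∨ s))) = max(0, 0.18) = 0.18

0.18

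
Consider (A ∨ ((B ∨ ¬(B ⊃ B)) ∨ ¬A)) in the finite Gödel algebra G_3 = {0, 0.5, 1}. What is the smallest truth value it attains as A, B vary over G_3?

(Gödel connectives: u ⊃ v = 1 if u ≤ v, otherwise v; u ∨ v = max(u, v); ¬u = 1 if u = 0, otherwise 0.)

0.50

The minimum is attained at A = 0.5, B = 0:
  (B ⊃ B): 0 ≤ 0, so result = 1
  ¬(B ⊃ B): Gödel ¬ of 1 = 0 (operand ≠ 0)
  (B ∨ ¬(B ⊃ B)) = max(0, 0) = 0
  ¬A: Gödel ¬ of 0.5 = 0 (operand ≠ 0)
  ((B ∨ ¬(B ⊃ B)) ∨ ¬A) = max(0, 0) = 0
  (A ∨ ((B ∨ ¬(B ⊃ B)) ∨ ¬A)) = max(0.5, 0) = 0.5
Checking all 9 assignments confirms none give a value below 0.50.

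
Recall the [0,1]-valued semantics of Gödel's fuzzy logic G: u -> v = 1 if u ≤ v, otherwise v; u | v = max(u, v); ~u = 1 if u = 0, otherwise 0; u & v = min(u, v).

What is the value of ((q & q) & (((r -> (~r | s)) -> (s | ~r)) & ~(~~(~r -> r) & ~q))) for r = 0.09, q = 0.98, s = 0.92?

0.92

(q & q) = min(0.98, 0.98) = 0.98
~r: Gödel ¬ of 0.09 = 0 (operand ≠ 0)
(~r | s) = max(0, 0.92) = 0.92
(r -> (~r | s)): 0.09 ≤ 0.92, so result = 1
~r: Gödel ¬ of 0.09 = 0 (operand ≠ 0)
(s | ~r) = max(0.92, 0) = 0.92
((r -> (~r | s)) -> (s | ~r)): 1 > 0.92, so result = 0.92
~r: Gödel ¬ of 0.09 = 0 (operand ≠ 0)
(~r -> r): 0 ≤ 0.09, so result = 1
~(~r -> r): Gödel ¬ of 1 = 0 (operand ≠ 0)
~~(~r -> r): Gödel ¬ of 0 = 1 (operand is 0)
~q: Gödel ¬ of 0.98 = 0 (operand ≠ 0)
(~~(~r -> r) & ~q) = min(1, 0) = 0
~(~~(~r -> r) & ~q): Gödel ¬ of 0 = 1 (operand is 0)
(((r -> (~r | s)) -> (s | ~r)) & ~(~~(~r -> r) & ~q)) = min(0.92, 1) = 0.92
((q & q) & (((r -> (~r | s)) -> (s | ~r)) & ~(~~(~r -> r) & ~q))) = min(0.98, 0.92) = 0.92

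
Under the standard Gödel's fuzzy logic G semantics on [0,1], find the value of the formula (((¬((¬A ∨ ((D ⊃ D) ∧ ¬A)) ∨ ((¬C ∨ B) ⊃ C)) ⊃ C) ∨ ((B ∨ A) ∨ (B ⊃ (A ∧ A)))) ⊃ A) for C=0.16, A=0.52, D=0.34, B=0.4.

¬A: Gödel ¬ of 0.52 = 0 (operand ≠ 0)
(D ⊃ D): 0.34 ≤ 0.34, so result = 1
¬A: Gödel ¬ of 0.52 = 0 (operand ≠ 0)
((D ⊃ D) ∧ ¬A) = min(1, 0) = 0
(¬A ∨ ((D ⊃ D) ∧ ¬A)) = max(0, 0) = 0
¬C: Gödel ¬ of 0.16 = 0 (operand ≠ 0)
(¬C ∨ B) = max(0, 0.4) = 0.4
((¬C ∨ B) ⊃ C): 0.4 > 0.16, so result = 0.16
((¬A ∨ ((D ⊃ D) ∧ ¬A)) ∨ ((¬C ∨ B) ⊃ C)) = max(0, 0.16) = 0.16
¬((¬A ∨ ((D ⊃ D) ∧ ¬A)) ∨ ((¬C ∨ B) ⊃ C)): Gödel ¬ of 0.16 = 0 (operand ≠ 0)
(¬((¬A ∨ ((D ⊃ D) ∧ ¬A)) ∨ ((¬C ∨ B) ⊃ C)) ⊃ C): 0 ≤ 0.16, so result = 1
(B ∨ A) = max(0.4, 0.52) = 0.52
(A ∧ A) = min(0.52, 0.52) = 0.52
(B ⊃ (A ∧ A)): 0.4 ≤ 0.52, so result = 1
((B ∨ A) ∨ (B ⊃ (A ∧ A))) = max(0.52, 1) = 1
((¬((¬A ∨ ((D ⊃ D) ∧ ¬A)) ∨ ((¬C ∨ B) ⊃ C)) ⊃ C) ∨ ((B ∨ A) ∨ (B ⊃ (A ∧ A)))) = max(1, 1) = 1
(((¬((¬A ∨ ((D ⊃ D) ∧ ¬A)) ∨ ((¬C ∨ B) ⊃ C)) ⊃ C) ∨ ((B ∨ A) ∨ (B ⊃ (A ∧ A)))) ⊃ A): 1 > 0.52, so result = 0.52

0.52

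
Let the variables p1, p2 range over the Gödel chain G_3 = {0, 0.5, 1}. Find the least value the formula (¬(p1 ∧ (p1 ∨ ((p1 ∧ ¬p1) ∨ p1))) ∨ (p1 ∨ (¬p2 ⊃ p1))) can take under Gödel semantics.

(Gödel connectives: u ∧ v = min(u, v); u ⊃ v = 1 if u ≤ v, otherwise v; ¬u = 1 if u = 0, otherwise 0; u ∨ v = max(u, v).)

The minimum is attained at p1 = 0.5, p2 = 0:
  ¬p1: Gödel ¬ of 0.5 = 0 (operand ≠ 0)
  (p1 ∧ ¬p1) = min(0.5, 0) = 0
  ((p1 ∧ ¬p1) ∨ p1) = max(0, 0.5) = 0.5
  (p1 ∨ ((p1 ∧ ¬p1) ∨ p1)) = max(0.5, 0.5) = 0.5
  (p1 ∧ (p1 ∨ ((p1 ∧ ¬p1) ∨ p1))) = min(0.5, 0.5) = 0.5
  ¬(p1 ∧ (p1 ∨ ((p1 ∧ ¬p1) ∨ p1))): Gödel ¬ of 0.5 = 0 (operand ≠ 0)
  ¬p2: Gödel ¬ of 0 = 1 (operand is 0)
  (¬p2 ⊃ p1): 1 > 0.5, so result = 0.5
  (p1 ∨ (¬p2 ⊃ p1)) = max(0.5, 0.5) = 0.5
  (¬(p1 ∧ (p1 ∨ ((p1 ∧ ¬p1) ∨ p1))) ∨ (p1 ∨ (¬p2 ⊃ p1))) = max(0, 0.5) = 0.5
Checking all 9 assignments confirms none give a value below 0.50.

0.50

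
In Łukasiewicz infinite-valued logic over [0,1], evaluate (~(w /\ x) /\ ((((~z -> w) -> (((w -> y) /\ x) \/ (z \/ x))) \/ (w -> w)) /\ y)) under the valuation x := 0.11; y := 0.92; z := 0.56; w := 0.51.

(w /\ x) = min(0.51, 0.11) = 0.11
~(w /\ x): Łukasiewicz ¬ gives 1 − 0.11 = 0.89
~z: Łukasiewicz ¬ gives 1 − 0.56 = 0.44
(~z -> w): min(1, 1 − 0.44 + 0.51) = 1
(w -> y): min(1, 1 − 0.51 + 0.92) = 1
((w -> y) /\ x) = min(1, 0.11) = 0.11
(z \/ x) = max(0.56, 0.11) = 0.56
(((w -> y) /\ x) \/ (z \/ x)) = max(0.11, 0.56) = 0.56
((~z -> w) -> (((w -> y) /\ x) \/ (z \/ x))): min(1, 1 − 1 + 0.56) = 0.56
(w -> w): min(1, 1 − 0.51 + 0.51) = 1
(((~z -> w) -> (((w -> y) /\ x) \/ (z \/ x))) \/ (w -> w)) = max(0.56, 1) = 1
((((~z -> w) -> (((w -> y) /\ x) \/ (z \/ x))) \/ (w -> w)) /\ y) = min(1, 0.92) = 0.92
(~(w /\ x) /\ ((((~z -> w) -> (((w -> y) /\ x) \/ (z \/ x))) \/ (w -> w)) /\ y)) = min(0.89, 0.92) = 0.89

0.89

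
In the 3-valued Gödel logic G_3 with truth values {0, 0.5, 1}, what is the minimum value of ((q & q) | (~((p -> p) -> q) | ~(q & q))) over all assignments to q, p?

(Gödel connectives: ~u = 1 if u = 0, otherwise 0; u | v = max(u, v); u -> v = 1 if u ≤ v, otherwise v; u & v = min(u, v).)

The minimum is attained at q = 0.5, p = 0:
  (q & q) = min(0.5, 0.5) = 0.5
  (p -> p): 0 ≤ 0, so result = 1
  ((p -> p) -> q): 1 > 0.5, so result = 0.5
  ~((p -> p) -> q): Gödel ¬ of 0.5 = 0 (operand ≠ 0)
  (q & q) = min(0.5, 0.5) = 0.5
  ~(q & q): Gödel ¬ of 0.5 = 0 (operand ≠ 0)
  (~((p -> p) -> q) | ~(q & q)) = max(0, 0) = 0
  ((q & q) | (~((p -> p) -> q) | ~(q & q))) = max(0.5, 0) = 0.5
Checking all 9 assignments confirms none give a value below 0.50.

0.50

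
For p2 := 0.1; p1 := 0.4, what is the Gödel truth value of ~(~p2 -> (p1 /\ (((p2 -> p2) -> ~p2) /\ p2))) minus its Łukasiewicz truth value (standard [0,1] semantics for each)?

-0.80

Gödel evaluation:
  ~p2: Gödel ¬ of 0.1 = 0 (operand ≠ 0)
  (p2 -> p2): 0.1 ≤ 0.1, so result = 1
  ~p2: Gödel ¬ of 0.1 = 0 (operand ≠ 0)
  ((p2 -> p2) -> ~p2): 1 > 0, so result = 0
  (((p2 -> p2) -> ~p2) /\ p2) = min(0, 0.1) = 0
  (p1 /\ (((p2 -> p2) -> ~p2) /\ p2)) = min(0.4, 0) = 0
  (~p2 -> (p1 /\ (((p2 -> p2) -> ~p2) /\ p2))): 0 ≤ 0, so result = 1
  ~(~p2 -> (p1 /\ (((p2 -> p2) -> ~p2) /\ p2))): Gödel ¬ of 1 = 0 (operand ≠ 0)
  Gödel value = 0
Łukasiewicz evaluation:
  ~p2: Łukasiewicz ¬ gives 1 − 0.1 = 0.9
  (p2 -> p2): min(1, 1 − 0.1 + 0.1) = 1
  ~p2: Łukasiewicz ¬ gives 1 − 0.1 = 0.9
  ((p2 -> p2) -> ~p2): min(1, 1 − 1 + 0.9) = 0.9
  (((p2 -> p2) -> ~p2) /\ p2) = min(0.9, 0.1) = 0.1
  (p1 /\ (((p2 -> p2) -> ~p2) /\ p2)) = min(0.4, 0.1) = 0.1
  (~p2 -> (p1 /\ (((p2 -> p2) -> ~p2) /\ p2))): min(1, 1 − 0.9 + 0.1) = 0.2
  ~(~p2 -> (p1 /\ (((p2 -> p2) -> ~p2) /\ p2))): Łukasiewicz ¬ gives 1 − 0.2 = 0.8
  Łukasiewicz value = 0.8
Difference: 0 − 0.8 = -0.80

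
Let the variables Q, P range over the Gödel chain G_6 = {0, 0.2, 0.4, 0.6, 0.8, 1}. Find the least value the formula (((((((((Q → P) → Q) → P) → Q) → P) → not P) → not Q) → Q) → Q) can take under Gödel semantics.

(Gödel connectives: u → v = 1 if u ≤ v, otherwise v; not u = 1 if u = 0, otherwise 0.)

0.20

The minimum is attained at Q = 0.2, P = 0:
  (Q → P): 0.2 > 0, so result = 0
  ((Q → P) → Q): 0 ≤ 0.2, so result = 1
  (((Q → P) → Q) → P): 1 > 0, so result = 0
  ((((Q → P) → Q) → P) → Q): 0 ≤ 0.2, so result = 1
  (((((Q → P) → Q) → P) → Q) → P): 1 > 0, so result = 0
  not P: Gödel ¬ of 0 = 1 (operand is 0)
  ((((((Q → P) → Q) → P) → Q) → P) → not P): 0 ≤ 1, so result = 1
  not Q: Gödel ¬ of 0.2 = 0 (operand ≠ 0)
  (((((((Q → P) → Q) → P) → Q) → P) → not P) → not Q): 1 > 0, so result = 0
  ((((((((Q → P) → Q) → P) → Q) → P) → not P) → not Q) → Q): 0 ≤ 0.2, so result = 1
  (((((((((Q → P) → Q) → P) → Q) → P) → not P) → not Q) → Q) → Q): 1 > 0.2, so result = 0.2
Checking all 36 assignments confirms none give a value below 0.20.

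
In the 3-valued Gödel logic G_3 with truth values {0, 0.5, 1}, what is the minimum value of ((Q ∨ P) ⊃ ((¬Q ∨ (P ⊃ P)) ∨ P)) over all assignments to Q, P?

Every assignment gives 1. For instance at Q = 0, P = 0:
  (Q ∨ P) = max(0, 0) = 0
  ¬Q: Gödel ¬ of 0 = 1 (operand is 0)
  (P ⊃ P): 0 ≤ 0, so result = 1
  (¬Q ∨ (P ⊃ P)) = max(1, 1) = 1
  ((¬Q ∨ (P ⊃ P)) ∨ P) = max(1, 0) = 1
  ((Q ∨ P) ⊃ ((¬Q ∨ (P ⊃ P)) ∨ P)): 0 ≤ 1, so result = 1
All 9 assignments give value 1 — the formula is a G_3-tautology.

1.00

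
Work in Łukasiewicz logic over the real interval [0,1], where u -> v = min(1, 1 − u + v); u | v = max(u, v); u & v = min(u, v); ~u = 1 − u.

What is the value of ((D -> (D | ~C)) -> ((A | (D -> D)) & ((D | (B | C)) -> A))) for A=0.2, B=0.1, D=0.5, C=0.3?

~C: Łukasiewicz ¬ gives 1 − 0.3 = 0.7
(D | ~C) = max(0.5, 0.7) = 0.7
(D -> (D | ~C)): min(1, 1 − 0.5 + 0.7) = 1
(D -> D): min(1, 1 − 0.5 + 0.5) = 1
(A | (D -> D)) = max(0.2, 1) = 1
(B | C) = max(0.1, 0.3) = 0.3
(D | (B | C)) = max(0.5, 0.3) = 0.5
((D | (B | C)) -> A): min(1, 1 − 0.5 + 0.2) = 0.7
((A | (D -> D)) & ((D | (B | C)) -> A)) = min(1, 0.7) = 0.7
((D -> (D | ~C)) -> ((A | (D -> D)) & ((D | (B | C)) -> A))): min(1, 1 − 1 + 0.7) = 0.7

0.70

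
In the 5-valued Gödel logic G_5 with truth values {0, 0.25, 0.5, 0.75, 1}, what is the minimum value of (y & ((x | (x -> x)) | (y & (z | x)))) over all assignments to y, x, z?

The minimum is attained at y = 0, x = 0, z = 0:
  (x -> x): 0 ≤ 0, so result = 1
  (x | (x -> x)) = max(0, 1) = 1
  (z | x) = max(0, 0) = 0
  (y & (z | x)) = min(0, 0) = 0
  ((x | (x -> x)) | (y & (z | x))) = max(1, 0) = 1
  (y & ((x | (x -> x)) | (y & (z | x)))) = min(0, 1) = 0
Checking all 125 assignments confirms none give a value below 0.00.

0.00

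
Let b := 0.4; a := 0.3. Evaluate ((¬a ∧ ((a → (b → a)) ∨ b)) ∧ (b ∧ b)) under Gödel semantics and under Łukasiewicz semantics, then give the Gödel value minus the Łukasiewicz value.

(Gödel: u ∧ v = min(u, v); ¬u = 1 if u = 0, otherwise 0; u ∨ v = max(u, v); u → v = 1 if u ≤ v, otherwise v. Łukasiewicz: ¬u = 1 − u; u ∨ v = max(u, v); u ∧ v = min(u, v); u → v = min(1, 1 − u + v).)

Gödel evaluation:
  ¬a: Gödel ¬ of 0.3 = 0 (operand ≠ 0)
  (b → a): 0.4 > 0.3, so result = 0.3
  (a → (b → a)): 0.3 ≤ 0.3, so result = 1
  ((a → (b → a)) ∨ b) = max(1, 0.4) = 1
  (¬a ∧ ((a → (b → a)) ∨ b)) = min(0, 1) = 0
  (b ∧ b) = min(0.4, 0.4) = 0.4
  ((¬a ∧ ((a → (b → a)) ∨ b)) ∧ (b ∧ b)) = min(0, 0.4) = 0
  Gödel value = 0
Łukasiewicz evaluation:
  ¬a: Łukasiewicz ¬ gives 1 − 0.3 = 0.7
  (b → a): min(1, 1 − 0.4 + 0.3) = 0.9
  (a → (b → a)): min(1, 1 − 0.3 + 0.9) = 1
  ((a → (b → a)) ∨ b) = max(1, 0.4) = 1
  (¬a ∧ ((a → (b → a)) ∨ b)) = min(0.7, 1) = 0.7
  (b ∧ b) = min(0.4, 0.4) = 0.4
  ((¬a ∧ ((a → (b → a)) ∨ b)) ∧ (b ∧ b)) = min(0.7, 0.4) = 0.4
  Łukasiewicz value = 0.4
Difference: 0 − 0.4 = -0.40

-0.40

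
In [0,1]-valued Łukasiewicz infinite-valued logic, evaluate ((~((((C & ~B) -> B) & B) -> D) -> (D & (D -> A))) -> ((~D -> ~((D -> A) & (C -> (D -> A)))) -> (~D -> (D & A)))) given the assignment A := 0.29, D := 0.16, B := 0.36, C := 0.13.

1.00

~B: Łukasiewicz ¬ gives 1 − 0.36 = 0.64
(C & ~B) = min(0.13, 0.64) = 0.13
((C & ~B) -> B): min(1, 1 − 0.13 + 0.36) = 1
(((C & ~B) -> B) & B) = min(1, 0.36) = 0.36
((((C & ~B) -> B) & B) -> D): min(1, 1 − 0.36 + 0.16) = 0.8
~((((C & ~B) -> B) & B) -> D): Łukasiewicz ¬ gives 1 − 0.8 = 0.2
(D -> A): min(1, 1 − 0.16 + 0.29) = 1
(D & (D -> A)) = min(0.16, 1) = 0.16
(~((((C & ~B) -> B) & B) -> D) -> (D & (D -> A))): min(1, 1 − 0.2 + 0.16) = 0.96
~D: Łukasiewicz ¬ gives 1 − 0.16 = 0.84
(D -> A): min(1, 1 − 0.16 + 0.29) = 1
(D -> A): min(1, 1 − 0.16 + 0.29) = 1
(C -> (D -> A)): min(1, 1 − 0.13 + 1) = 1
((D -> A) & (C -> (D -> A))) = min(1, 1) = 1
~((D -> A) & (C -> (D -> A))): Łukasiewicz ¬ gives 1 − 1 = 0
(~D -> ~((D -> A) & (C -> (D -> A)))): min(1, 1 − 0.84 + 0) = 0.16
~D: Łukasiewicz ¬ gives 1 − 0.16 = 0.84
(D & A) = min(0.16, 0.29) = 0.16
(~D -> (D & A)): min(1, 1 − 0.84 + 0.16) = 0.32
((~D -> ~((D -> A) & (C -> (D -> A)))) -> (~D -> (D & A))): min(1, 1 − 0.16 + 0.32) = 1
((~((((C & ~B) -> B) & B) -> D) -> (D & (D -> A))) -> ((~D -> ~((D -> A) & (C -> (D -> A)))) -> (~D -> (D & A)))): min(1, 1 − 0.96 + 1) = 1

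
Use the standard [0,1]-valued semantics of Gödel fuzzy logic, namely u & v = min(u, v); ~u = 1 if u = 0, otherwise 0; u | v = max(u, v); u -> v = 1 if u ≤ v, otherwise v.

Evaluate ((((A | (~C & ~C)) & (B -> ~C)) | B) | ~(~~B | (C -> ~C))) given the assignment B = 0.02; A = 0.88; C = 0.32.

~C: Gödel ¬ of 0.32 = 0 (operand ≠ 0)
~C: Gödel ¬ of 0.32 = 0 (operand ≠ 0)
(~C & ~C) = min(0, 0) = 0
(A | (~C & ~C)) = max(0.88, 0) = 0.88
~C: Gödel ¬ of 0.32 = 0 (operand ≠ 0)
(B -> ~C): 0.02 > 0, so result = 0
((A | (~C & ~C)) & (B -> ~C)) = min(0.88, 0) = 0
(((A | (~C & ~C)) & (B -> ~C)) | B) = max(0, 0.02) = 0.02
~B: Gödel ¬ of 0.02 = 0 (operand ≠ 0)
~~B: Gödel ¬ of 0 = 1 (operand is 0)
~C: Gödel ¬ of 0.32 = 0 (operand ≠ 0)
(C -> ~C): 0.32 > 0, so result = 0
(~~B | (C -> ~C)) = max(1, 0) = 1
~(~~B | (C -> ~C)): Gödel ¬ of 1 = 0 (operand ≠ 0)
((((A | (~C & ~C)) & (B -> ~C)) | B) | ~(~~B | (C -> ~C))) = max(0.02, 0) = 0.02

0.02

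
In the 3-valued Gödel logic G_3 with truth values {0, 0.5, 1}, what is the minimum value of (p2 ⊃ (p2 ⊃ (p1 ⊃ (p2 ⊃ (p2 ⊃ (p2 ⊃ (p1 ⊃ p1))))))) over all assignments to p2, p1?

Every assignment gives 1. For instance at p2 = 0, p1 = 0:
  (p1 ⊃ p1): 0 ≤ 0, so result = 1
  (p2 ⊃ (p1 ⊃ p1)): 0 ≤ 1, so result = 1
  (p2 ⊃ (p2 ⊃ (p1 ⊃ p1))): 0 ≤ 1, so result = 1
  (p2 ⊃ (p2 ⊃ (p2 ⊃ (p1 ⊃ p1)))): 0 ≤ 1, so result = 1
  (p1 ⊃ (p2 ⊃ (p2 ⊃ (p2 ⊃ (p1 ⊃ p1))))): 0 ≤ 1, so result = 1
  (p2 ⊃ (p1 ⊃ (p2 ⊃ (p2 ⊃ (p2 ⊃ (p1 ⊃ p1)))))): 0 ≤ 1, so result = 1
  (p2 ⊃ (p2 ⊃ (p1 ⊃ (p2 ⊃ (p2 ⊃ (p2 ⊃ (p1 ⊃ p1))))))): 0 ≤ 1, so result = 1
All 9 assignments give value 1 — the formula is a G_3-tautology.

1.00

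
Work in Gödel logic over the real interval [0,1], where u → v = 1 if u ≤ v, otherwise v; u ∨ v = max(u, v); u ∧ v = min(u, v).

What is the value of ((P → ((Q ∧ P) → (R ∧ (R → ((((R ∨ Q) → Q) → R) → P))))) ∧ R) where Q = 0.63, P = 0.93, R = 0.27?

(Q ∧ P) = min(0.63, 0.93) = 0.63
(R ∨ Q) = max(0.27, 0.63) = 0.63
((R ∨ Q) → Q): 0.63 ≤ 0.63, so result = 1
(((R ∨ Q) → Q) → R): 1 > 0.27, so result = 0.27
((((R ∨ Q) → Q) → R) → P): 0.27 ≤ 0.93, so result = 1
(R → ((((R ∨ Q) → Q) → R) → P)): 0.27 ≤ 1, so result = 1
(R ∧ (R → ((((R ∨ Q) → Q) → R) → P))) = min(0.27, 1) = 0.27
((Q ∧ P) → (R ∧ (R → ((((R ∨ Q) → Q) → R) → P)))): 0.63 > 0.27, so result = 0.27
(P → ((Q ∧ P) → (R ∧ (R → ((((R ∨ Q) → Q) → R) → P))))): 0.93 > 0.27, so result = 0.27
((P → ((Q ∧ P) → (R ∧ (R → ((((R ∨ Q) → Q) → R) → P))))) ∧ R) = min(0.27, 0.27) = 0.27

0.27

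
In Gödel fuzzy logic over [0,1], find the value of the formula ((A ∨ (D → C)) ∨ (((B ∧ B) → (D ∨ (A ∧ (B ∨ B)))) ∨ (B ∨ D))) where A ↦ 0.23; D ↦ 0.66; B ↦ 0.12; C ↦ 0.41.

(D → C): 0.66 > 0.41, so result = 0.41
(A ∨ (D → C)) = max(0.23, 0.41) = 0.41
(B ∧ B) = min(0.12, 0.12) = 0.12
(B ∨ B) = max(0.12, 0.12) = 0.12
(A ∧ (B ∨ B)) = min(0.23, 0.12) = 0.12
(D ∨ (A ∧ (B ∨ B))) = max(0.66, 0.12) = 0.66
((B ∧ B) → (D ∨ (A ∧ (B ∨ B)))): 0.12 ≤ 0.66, so result = 1
(B ∨ D) = max(0.12, 0.66) = 0.66
(((B ∧ B) → (D ∨ (A ∧ (B ∨ B)))) ∨ (B ∨ D)) = max(1, 0.66) = 1
((A ∨ (D → C)) ∨ (((B ∧ B) → (D ∨ (A ∧ (B ∨ B)))) ∨ (B ∨ D))) = max(0.41, 1) = 1

1.00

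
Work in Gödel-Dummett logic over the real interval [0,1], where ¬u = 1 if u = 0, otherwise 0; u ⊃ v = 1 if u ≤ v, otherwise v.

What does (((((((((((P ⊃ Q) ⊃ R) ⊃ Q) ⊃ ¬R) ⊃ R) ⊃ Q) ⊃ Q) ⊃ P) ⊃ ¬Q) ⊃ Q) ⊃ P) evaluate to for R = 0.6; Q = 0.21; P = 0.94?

0.94

(P ⊃ Q): 0.94 > 0.21, so result = 0.21
((P ⊃ Q) ⊃ R): 0.21 ≤ 0.6, so result = 1
(((P ⊃ Q) ⊃ R) ⊃ Q): 1 > 0.21, so result = 0.21
¬R: Gödel ¬ of 0.6 = 0 (operand ≠ 0)
((((P ⊃ Q) ⊃ R) ⊃ Q) ⊃ ¬R): 0.21 > 0, so result = 0
(((((P ⊃ Q) ⊃ R) ⊃ Q) ⊃ ¬R) ⊃ R): 0 ≤ 0.6, so result = 1
((((((P ⊃ Q) ⊃ R) ⊃ Q) ⊃ ¬R) ⊃ R) ⊃ Q): 1 > 0.21, so result = 0.21
(((((((P ⊃ Q) ⊃ R) ⊃ Q) ⊃ ¬R) ⊃ R) ⊃ Q) ⊃ Q): 0.21 ≤ 0.21, so result = 1
((((((((P ⊃ Q) ⊃ R) ⊃ Q) ⊃ ¬R) ⊃ R) ⊃ Q) ⊃ Q) ⊃ P): 1 > 0.94, so result = 0.94
¬Q: Gödel ¬ of 0.21 = 0 (operand ≠ 0)
(((((((((P ⊃ Q) ⊃ R) ⊃ Q) ⊃ ¬R) ⊃ R) ⊃ Q) ⊃ Q) ⊃ P) ⊃ ¬Q): 0.94 > 0, so result = 0
((((((((((P ⊃ Q) ⊃ R) ⊃ Q) ⊃ ¬R) ⊃ R) ⊃ Q) ⊃ Q) ⊃ P) ⊃ ¬Q) ⊃ Q): 0 ≤ 0.21, so result = 1
(((((((((((P ⊃ Q) ⊃ R) ⊃ Q) ⊃ ¬R) ⊃ R) ⊃ Q) ⊃ Q) ⊃ P) ⊃ ¬Q) ⊃ Q) ⊃ P): 1 > 0.94, so result = 0.94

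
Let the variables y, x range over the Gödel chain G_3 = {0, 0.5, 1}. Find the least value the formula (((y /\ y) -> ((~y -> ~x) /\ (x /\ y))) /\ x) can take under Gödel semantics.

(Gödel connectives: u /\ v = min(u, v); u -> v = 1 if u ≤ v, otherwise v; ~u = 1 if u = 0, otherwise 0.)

0.00

The minimum is attained at y = 0, x = 0:
  (y /\ y) = min(0, 0) = 0
  ~y: Gödel ¬ of 0 = 1 (operand is 0)
  ~x: Gödel ¬ of 0 = 1 (operand is 0)
  (~y -> ~x): 1 ≤ 1, so result = 1
  (x /\ y) = min(0, 0) = 0
  ((~y -> ~x) /\ (x /\ y)) = min(1, 0) = 0
  ((y /\ y) -> ((~y -> ~x) /\ (x /\ y))): 0 ≤ 0, so result = 1
  (((y /\ y) -> ((~y -> ~x) /\ (x /\ y))) /\ x) = min(1, 0) = 0
Checking all 9 assignments confirms none give a value below 0.00.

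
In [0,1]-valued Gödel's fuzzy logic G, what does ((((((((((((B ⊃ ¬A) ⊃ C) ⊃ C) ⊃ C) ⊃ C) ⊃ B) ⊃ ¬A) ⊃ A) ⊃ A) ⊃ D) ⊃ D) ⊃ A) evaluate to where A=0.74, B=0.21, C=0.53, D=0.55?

¬A: Gödel ¬ of 0.74 = 0 (operand ≠ 0)
(B ⊃ ¬A): 0.21 > 0, so result = 0
((B ⊃ ¬A) ⊃ C): 0 ≤ 0.53, so result = 1
(((B ⊃ ¬A) ⊃ C) ⊃ C): 1 > 0.53, so result = 0.53
((((B ⊃ ¬A) ⊃ C) ⊃ C) ⊃ C): 0.53 ≤ 0.53, so result = 1
(((((B ⊃ ¬A) ⊃ C) ⊃ C) ⊃ C) ⊃ C): 1 > 0.53, so result = 0.53
((((((B ⊃ ¬A) ⊃ C) ⊃ C) ⊃ C) ⊃ C) ⊃ B): 0.53 > 0.21, so result = 0.21
¬A: Gödel ¬ of 0.74 = 0 (operand ≠ 0)
(((((((B ⊃ ¬A) ⊃ C) ⊃ C) ⊃ C) ⊃ C) ⊃ B) ⊃ ¬A): 0.21 > 0, so result = 0
((((((((B ⊃ ¬A) ⊃ C) ⊃ C) ⊃ C) ⊃ C) ⊃ B) ⊃ ¬A) ⊃ A): 0 ≤ 0.74, so result = 1
(((((((((B ⊃ ¬A) ⊃ C) ⊃ C) ⊃ C) ⊃ C) ⊃ B) ⊃ ¬A) ⊃ A) ⊃ A): 1 > 0.74, so result = 0.74
((((((((((B ⊃ ¬A) ⊃ C) ⊃ C) ⊃ C) ⊃ C) ⊃ B) ⊃ ¬A) ⊃ A) ⊃ A) ⊃ D): 0.74 > 0.55, so result = 0.55
(((((((((((B ⊃ ¬A) ⊃ C) ⊃ C) ⊃ C) ⊃ C) ⊃ B) ⊃ ¬A) ⊃ A) ⊃ A) ⊃ D) ⊃ D): 0.55 ≤ 0.55, so result = 1
((((((((((((B ⊃ ¬A) ⊃ C) ⊃ C) ⊃ C) ⊃ C) ⊃ B) ⊃ ¬A) ⊃ A) ⊃ A) ⊃ D) ⊃ D) ⊃ A): 1 > 0.74, so result = 0.74

0.74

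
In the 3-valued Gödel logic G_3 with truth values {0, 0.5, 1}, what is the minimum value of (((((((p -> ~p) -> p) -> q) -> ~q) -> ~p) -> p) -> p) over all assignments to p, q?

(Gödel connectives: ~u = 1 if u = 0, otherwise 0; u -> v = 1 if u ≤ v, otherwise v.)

0.50

The minimum is attained at p = 0.5, q = 0:
  ~p: Gödel ¬ of 0.5 = 0 (operand ≠ 0)
  (p -> ~p): 0.5 > 0, so result = 0
  ((p -> ~p) -> p): 0 ≤ 0.5, so result = 1
  (((p -> ~p) -> p) -> q): 1 > 0, so result = 0
  ~q: Gödel ¬ of 0 = 1 (operand is 0)
  ((((p -> ~p) -> p) -> q) -> ~q): 0 ≤ 1, so result = 1
  ~p: Gödel ¬ of 0.5 = 0 (operand ≠ 0)
  (((((p -> ~p) -> p) -> q) -> ~q) -> ~p): 1 > 0, so result = 0
  ((((((p -> ~p) -> p) -> q) -> ~q) -> ~p) -> p): 0 ≤ 0.5, so result = 1
  (((((((p -> ~p) -> p) -> q) -> ~q) -> ~p) -> p) -> p): 1 > 0.5, so result = 0.5
Checking all 9 assignments confirms none give a value below 0.50.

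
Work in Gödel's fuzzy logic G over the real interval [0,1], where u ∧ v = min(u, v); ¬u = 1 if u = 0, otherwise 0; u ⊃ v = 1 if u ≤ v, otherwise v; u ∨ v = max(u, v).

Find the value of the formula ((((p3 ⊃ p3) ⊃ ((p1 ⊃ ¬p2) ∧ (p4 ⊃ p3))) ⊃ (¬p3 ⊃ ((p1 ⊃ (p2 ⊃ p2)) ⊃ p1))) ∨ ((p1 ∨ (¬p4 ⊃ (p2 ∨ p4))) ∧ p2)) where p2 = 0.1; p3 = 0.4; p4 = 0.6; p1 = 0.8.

1.00

(p3 ⊃ p3): 0.4 ≤ 0.4, so result = 1
¬p2: Gödel ¬ of 0.1 = 0 (operand ≠ 0)
(p1 ⊃ ¬p2): 0.8 > 0, so result = 0
(p4 ⊃ p3): 0.6 > 0.4, so result = 0.4
((p1 ⊃ ¬p2) ∧ (p4 ⊃ p3)) = min(0, 0.4) = 0
((p3 ⊃ p3) ⊃ ((p1 ⊃ ¬p2) ∧ (p4 ⊃ p3))): 1 > 0, so result = 0
¬p3: Gödel ¬ of 0.4 = 0 (operand ≠ 0)
(p2 ⊃ p2): 0.1 ≤ 0.1, so result = 1
(p1 ⊃ (p2 ⊃ p2)): 0.8 ≤ 1, so result = 1
((p1 ⊃ (p2 ⊃ p2)) ⊃ p1): 1 > 0.8, so result = 0.8
(¬p3 ⊃ ((p1 ⊃ (p2 ⊃ p2)) ⊃ p1)): 0 ≤ 0.8, so result = 1
(((p3 ⊃ p3) ⊃ ((p1 ⊃ ¬p2) ∧ (p4 ⊃ p3))) ⊃ (¬p3 ⊃ ((p1 ⊃ (p2 ⊃ p2)) ⊃ p1))): 0 ≤ 1, so result = 1
¬p4: Gödel ¬ of 0.6 = 0 (operand ≠ 0)
(p2 ∨ p4) = max(0.1, 0.6) = 0.6
(¬p4 ⊃ (p2 ∨ p4)): 0 ≤ 0.6, so result = 1
(p1 ∨ (¬p4 ⊃ (p2 ∨ p4))) = max(0.8, 1) = 1
((p1 ∨ (¬p4 ⊃ (p2 ∨ p4))) ∧ p2) = min(1, 0.1) = 0.1
((((p3 ⊃ p3) ⊃ ((p1 ⊃ ¬p2) ∧ (p4 ⊃ p3))) ⊃ (¬p3 ⊃ ((p1 ⊃ (p2 ⊃ p2)) ⊃ p1))) ∨ ((p1 ∨ (¬p4 ⊃ (p2 ∨ p4))) ∧ p2)) = max(1, 0.1) = 1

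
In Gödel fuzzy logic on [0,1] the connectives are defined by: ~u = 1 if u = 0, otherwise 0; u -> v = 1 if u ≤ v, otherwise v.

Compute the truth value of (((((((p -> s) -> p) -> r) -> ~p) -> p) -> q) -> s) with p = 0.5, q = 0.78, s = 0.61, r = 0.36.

(p -> s): 0.5 ≤ 0.61, so result = 1
((p -> s) -> p): 1 > 0.5, so result = 0.5
(((p -> s) -> p) -> r): 0.5 > 0.36, so result = 0.36
~p: Gödel ¬ of 0.5 = 0 (operand ≠ 0)
((((p -> s) -> p) -> r) -> ~p): 0.36 > 0, so result = 0
(((((p -> s) -> p) -> r) -> ~p) -> p): 0 ≤ 0.5, so result = 1
((((((p -> s) -> p) -> r) -> ~p) -> p) -> q): 1 > 0.78, so result = 0.78
(((((((p -> s) -> p) -> r) -> ~p) -> p) -> q) -> s): 0.78 > 0.61, so result = 0.61

0.61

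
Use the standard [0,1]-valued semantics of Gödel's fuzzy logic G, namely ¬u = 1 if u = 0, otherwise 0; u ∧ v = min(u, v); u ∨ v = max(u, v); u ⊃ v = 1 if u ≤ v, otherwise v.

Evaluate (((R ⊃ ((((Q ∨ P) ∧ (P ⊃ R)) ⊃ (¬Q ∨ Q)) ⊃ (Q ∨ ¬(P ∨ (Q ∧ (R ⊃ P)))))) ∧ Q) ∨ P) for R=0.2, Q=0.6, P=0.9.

0.90

(Q ∨ P) = max(0.6, 0.9) = 0.9
(P ⊃ R): 0.9 > 0.2, so result = 0.2
((Q ∨ P) ∧ (P ⊃ R)) = min(0.9, 0.2) = 0.2
¬Q: Gödel ¬ of 0.6 = 0 (operand ≠ 0)
(¬Q ∨ Q) = max(0, 0.6) = 0.6
(((Q ∨ P) ∧ (P ⊃ R)) ⊃ (¬Q ∨ Q)): 0.2 ≤ 0.6, so result = 1
(R ⊃ P): 0.2 ≤ 0.9, so result = 1
(Q ∧ (R ⊃ P)) = min(0.6, 1) = 0.6
(P ∨ (Q ∧ (R ⊃ P))) = max(0.9, 0.6) = 0.9
¬(P ∨ (Q ∧ (R ⊃ P))): Gödel ¬ of 0.9 = 0 (operand ≠ 0)
(Q ∨ ¬(P ∨ (Q ∧ (R ⊃ P)))) = max(0.6, 0) = 0.6
((((Q ∨ P) ∧ (P ⊃ R)) ⊃ (¬Q ∨ Q)) ⊃ (Q ∨ ¬(P ∨ (Q ∧ (R ⊃ P))))): 1 > 0.6, so result = 0.6
(R ⊃ ((((Q ∨ P) ∧ (P ⊃ R)) ⊃ (¬Q ∨ Q)) ⊃ (Q ∨ ¬(P ∨ (Q ∧ (R ⊃ P)))))): 0.2 ≤ 0.6, so result = 1
((R ⊃ ((((Q ∨ P) ∧ (P ⊃ R)) ⊃ (¬Q ∨ Q)) ⊃ (Q ∨ ¬(P ∨ (Q ∧ (R ⊃ P)))))) ∧ Q) = min(1, 0.6) = 0.6
(((R ⊃ ((((Q ∨ P) ∧ (P ⊃ R)) ⊃ (¬Q ∨ Q)) ⊃ (Q ∨ ¬(P ∨ (Q ∧ (R ⊃ P)))))) ∧ Q) ∨ P) = max(0.6, 0.9) = 0.9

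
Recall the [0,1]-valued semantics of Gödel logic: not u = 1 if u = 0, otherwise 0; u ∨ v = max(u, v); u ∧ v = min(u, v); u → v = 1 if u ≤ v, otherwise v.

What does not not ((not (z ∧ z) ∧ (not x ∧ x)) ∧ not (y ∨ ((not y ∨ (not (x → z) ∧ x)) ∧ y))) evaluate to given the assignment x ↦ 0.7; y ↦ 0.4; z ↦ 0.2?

0.00

(z ∧ z) = min(0.2, 0.2) = 0.2
not (z ∧ z): Gödel ¬ of 0.2 = 0 (operand ≠ 0)
not x: Gödel ¬ of 0.7 = 0 (operand ≠ 0)
(not x ∧ x) = min(0, 0.7) = 0
(not (z ∧ z) ∧ (not x ∧ x)) = min(0, 0) = 0
not y: Gödel ¬ of 0.4 = 0 (operand ≠ 0)
(x → z): 0.7 > 0.2, so result = 0.2
not (x → z): Gödel ¬ of 0.2 = 0 (operand ≠ 0)
(not (x → z) ∧ x) = min(0, 0.7) = 0
(not y ∨ (not (x → z) ∧ x)) = max(0, 0) = 0
((not y ∨ (not (x → z) ∧ x)) ∧ y) = min(0, 0.4) = 0
(y ∨ ((not y ∨ (not (x → z) ∧ x)) ∧ y)) = max(0.4, 0) = 0.4
not (y ∨ ((not y ∨ (not (x → z) ∧ x)) ∧ y)): Gödel ¬ of 0.4 = 0 (operand ≠ 0)
((not (z ∧ z) ∧ (not x ∧ x)) ∧ not (y ∨ ((not y ∨ (not (x → z) ∧ x)) ∧ y))) = min(0, 0) = 0
not ((not (z ∧ z) ∧ (not x ∧ x)) ∧ not (y ∨ ((not y ∨ (not (x → z) ∧ x)) ∧ y))): Gödel ¬ of 0 = 1 (operand is 0)
not not ((not (z ∧ z) ∧ (not x ∧ x)) ∧ not (y ∨ ((not y ∨ (not (x → z) ∧ x)) ∧ y))): Gödel ¬ of 1 = 0 (operand ≠ 0)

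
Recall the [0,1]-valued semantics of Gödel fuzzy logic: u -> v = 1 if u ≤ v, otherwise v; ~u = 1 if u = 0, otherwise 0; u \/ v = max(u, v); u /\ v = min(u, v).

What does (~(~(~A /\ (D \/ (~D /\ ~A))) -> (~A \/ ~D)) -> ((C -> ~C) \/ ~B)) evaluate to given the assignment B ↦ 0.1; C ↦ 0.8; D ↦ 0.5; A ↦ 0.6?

0.00

~A: Gödel ¬ of 0.6 = 0 (operand ≠ 0)
~D: Gödel ¬ of 0.5 = 0 (operand ≠ 0)
~A: Gödel ¬ of 0.6 = 0 (operand ≠ 0)
(~D /\ ~A) = min(0, 0) = 0
(D \/ (~D /\ ~A)) = max(0.5, 0) = 0.5
(~A /\ (D \/ (~D /\ ~A))) = min(0, 0.5) = 0
~(~A /\ (D \/ (~D /\ ~A))): Gödel ¬ of 0 = 1 (operand is 0)
~A: Gödel ¬ of 0.6 = 0 (operand ≠ 0)
~D: Gödel ¬ of 0.5 = 0 (operand ≠ 0)
(~A \/ ~D) = max(0, 0) = 0
(~(~A /\ (D \/ (~D /\ ~A))) -> (~A \/ ~D)): 1 > 0, so result = 0
~(~(~A /\ (D \/ (~D /\ ~A))) -> (~A \/ ~D)): Gödel ¬ of 0 = 1 (operand is 0)
~C: Gödel ¬ of 0.8 = 0 (operand ≠ 0)
(C -> ~C): 0.8 > 0, so result = 0
~B: Gödel ¬ of 0.1 = 0 (operand ≠ 0)
((C -> ~C) \/ ~B) = max(0, 0) = 0
(~(~(~A /\ (D \/ (~D /\ ~A))) -> (~A \/ ~D)) -> ((C -> ~C) \/ ~B)): 1 > 0, so result = 0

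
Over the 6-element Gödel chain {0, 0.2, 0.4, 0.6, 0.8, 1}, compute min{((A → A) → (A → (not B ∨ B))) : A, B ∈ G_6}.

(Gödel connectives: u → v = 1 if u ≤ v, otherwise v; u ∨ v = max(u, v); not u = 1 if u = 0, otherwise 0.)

0.20

The minimum is attained at A = 0.4, B = 0.2:
  (A → A): 0.4 ≤ 0.4, so result = 1
  not B: Gödel ¬ of 0.2 = 0 (operand ≠ 0)
  (not B ∨ B) = max(0, 0.2) = 0.2
  (A → (not B ∨ B)): 0.4 > 0.2, so result = 0.2
  ((A → A) → (A → (not B ∨ B))): 1 > 0.2, so result = 0.2
Checking all 36 assignments confirms none give a value below 0.20.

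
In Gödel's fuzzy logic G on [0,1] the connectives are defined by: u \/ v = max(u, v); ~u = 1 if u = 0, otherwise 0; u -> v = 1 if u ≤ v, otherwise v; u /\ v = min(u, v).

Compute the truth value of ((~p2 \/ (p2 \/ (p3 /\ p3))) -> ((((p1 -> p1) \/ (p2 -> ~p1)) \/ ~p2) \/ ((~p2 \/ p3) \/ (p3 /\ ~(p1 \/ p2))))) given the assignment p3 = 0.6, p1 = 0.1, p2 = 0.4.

~p2: Gödel ¬ of 0.4 = 0 (operand ≠ 0)
(p3 /\ p3) = min(0.6, 0.6) = 0.6
(p2 \/ (p3 /\ p3)) = max(0.4, 0.6) = 0.6
(~p2 \/ (p2 \/ (p3 /\ p3))) = max(0, 0.6) = 0.6
(p1 -> p1): 0.1 ≤ 0.1, so result = 1
~p1: Gödel ¬ of 0.1 = 0 (operand ≠ 0)
(p2 -> ~p1): 0.4 > 0, so result = 0
((p1 -> p1) \/ (p2 -> ~p1)) = max(1, 0) = 1
~p2: Gödel ¬ of 0.4 = 0 (operand ≠ 0)
(((p1 -> p1) \/ (p2 -> ~p1)) \/ ~p2) = max(1, 0) = 1
~p2: Gödel ¬ of 0.4 = 0 (operand ≠ 0)
(~p2 \/ p3) = max(0, 0.6) = 0.6
(p1 \/ p2) = max(0.1, 0.4) = 0.4
~(p1 \/ p2): Gödel ¬ of 0.4 = 0 (operand ≠ 0)
(p3 /\ ~(p1 \/ p2)) = min(0.6, 0) = 0
((~p2 \/ p3) \/ (p3 /\ ~(p1 \/ p2))) = max(0.6, 0) = 0.6
((((p1 -> p1) \/ (p2 -> ~p1)) \/ ~p2) \/ ((~p2 \/ p3) \/ (p3 /\ ~(p1 \/ p2)))) = max(1, 0.6) = 1
((~p2 \/ (p2 \/ (p3 /\ p3))) -> ((((p1 -> p1) \/ (p2 -> ~p1)) \/ ~p2) \/ ((~p2 \/ p3) \/ (p3 /\ ~(p1 \/ p2))))): 0.6 ≤ 1, so result = 1

1.00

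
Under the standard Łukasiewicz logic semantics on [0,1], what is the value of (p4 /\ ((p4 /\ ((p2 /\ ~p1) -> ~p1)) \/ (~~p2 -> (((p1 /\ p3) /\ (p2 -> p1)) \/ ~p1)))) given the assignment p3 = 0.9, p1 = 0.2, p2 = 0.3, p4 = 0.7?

0.70

~p1: Łukasiewicz ¬ gives 1 − 0.2 = 0.8
(p2 /\ ~p1) = min(0.3, 0.8) = 0.3
~p1: Łukasiewicz ¬ gives 1 − 0.2 = 0.8
((p2 /\ ~p1) -> ~p1): min(1, 1 − 0.3 + 0.8) = 1
(p4 /\ ((p2 /\ ~p1) -> ~p1)) = min(0.7, 1) = 0.7
~p2: Łukasiewicz ¬ gives 1 − 0.3 = 0.7
~~p2: Łukasiewicz ¬ gives 1 − 0.7 = 0.3
(p1 /\ p3) = min(0.2, 0.9) = 0.2
(p2 -> p1): min(1, 1 − 0.3 + 0.2) = 0.9
((p1 /\ p3) /\ (p2 -> p1)) = min(0.2, 0.9) = 0.2
~p1: Łukasiewicz ¬ gives 1 − 0.2 = 0.8
(((p1 /\ p3) /\ (p2 -> p1)) \/ ~p1) = max(0.2, 0.8) = 0.8
(~~p2 -> (((p1 /\ p3) /\ (p2 -> p1)) \/ ~p1)): min(1, 1 − 0.3 + 0.8) = 1
((p4 /\ ((p2 /\ ~p1) -> ~p1)) \/ (~~p2 -> (((p1 /\ p3) /\ (p2 -> p1)) \/ ~p1))) = max(0.7, 1) = 1
(p4 /\ ((p4 /\ ((p2 /\ ~p1) -> ~p1)) \/ (~~p2 -> (((p1 /\ p3) /\ (p2 -> p1)) \/ ~p1)))) = min(0.7, 1) = 0.7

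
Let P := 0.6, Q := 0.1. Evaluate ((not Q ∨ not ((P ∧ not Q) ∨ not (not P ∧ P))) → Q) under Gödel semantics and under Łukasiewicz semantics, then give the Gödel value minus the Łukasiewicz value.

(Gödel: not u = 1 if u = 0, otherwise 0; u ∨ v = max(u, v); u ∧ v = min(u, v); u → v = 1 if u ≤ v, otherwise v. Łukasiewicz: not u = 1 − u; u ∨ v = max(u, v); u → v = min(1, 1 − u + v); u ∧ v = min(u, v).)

0.80

Gödel evaluation:
  not Q: Gödel ¬ of 0.1 = 0 (operand ≠ 0)
  not Q: Gödel ¬ of 0.1 = 0 (operand ≠ 0)
  (P ∧ not Q) = min(0.6, 0) = 0
  not P: Gödel ¬ of 0.6 = 0 (operand ≠ 0)
  (not P ∧ P) = min(0, 0.6) = 0
  not (not P ∧ P): Gödel ¬ of 0 = 1 (operand is 0)
  ((P ∧ not Q) ∨ not (not P ∧ P)) = max(0, 1) = 1
  not ((P ∧ not Q) ∨ not (not P ∧ P)): Gödel ¬ of 1 = 0 (operand ≠ 0)
  (not Q ∨ not ((P ∧ not Q) ∨ not (not P ∧ P))) = max(0, 0) = 0
  ((not Q ∨ not ((P ∧ not Q) ∨ not (not P ∧ P))) → Q): 0 ≤ 0.1, so result = 1
  Gödel value = 1
Łukasiewicz evaluation:
  not Q: Łukasiewicz ¬ gives 1 − 0.1 = 0.9
  not Q: Łukasiewicz ¬ gives 1 − 0.1 = 0.9
  (P ∧ not Q) = min(0.6, 0.9) = 0.6
  not P: Łukasiewicz ¬ gives 1 − 0.6 = 0.4
  (not P ∧ P) = min(0.4, 0.6) = 0.4
  not (not P ∧ P): Łukasiewicz ¬ gives 1 − 0.4 = 0.6
  ((P ∧ not Q) ∨ not (not P ∧ P)) = max(0.6, 0.6) = 0.6
  not ((P ∧ not Q) ∨ not (not P ∧ P)): Łukasiewicz ¬ gives 1 − 0.6 = 0.4
  (not Q ∨ not ((P ∧ not Q) ∨ not (not P ∧ P))) = max(0.9, 0.4) = 0.9
  ((not Q ∨ not ((P ∧ not Q) ∨ not (not P ∧ P))) → Q): min(1, 1 − 0.9 + 0.1) = 0.2
  Łukasiewicz value = 0.2
Difference: 1 − 0.2 = 0.80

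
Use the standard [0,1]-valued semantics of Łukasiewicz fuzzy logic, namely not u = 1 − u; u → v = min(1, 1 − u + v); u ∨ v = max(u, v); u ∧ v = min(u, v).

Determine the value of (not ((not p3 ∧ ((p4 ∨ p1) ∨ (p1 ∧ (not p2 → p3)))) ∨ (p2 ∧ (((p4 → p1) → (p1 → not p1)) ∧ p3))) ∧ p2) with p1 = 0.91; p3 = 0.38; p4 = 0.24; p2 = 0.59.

0.38

not p3: Łukasiewicz ¬ gives 1 − 0.38 = 0.62
(p4 ∨ p1) = max(0.24, 0.91) = 0.91
not p2: Łukasiewicz ¬ gives 1 − 0.59 = 0.41
(not p2 → p3): min(1, 1 − 0.41 + 0.38) = 0.97
(p1 ∧ (not p2 → p3)) = min(0.91, 0.97) = 0.91
((p4 ∨ p1) ∨ (p1 ∧ (not p2 → p3))) = max(0.91, 0.91) = 0.91
(not p3 ∧ ((p4 ∨ p1) ∨ (p1 ∧ (not p2 → p3)))) = min(0.62, 0.91) = 0.62
(p4 → p1): min(1, 1 − 0.24 + 0.91) = 1
not p1: Łukasiewicz ¬ gives 1 − 0.91 = 0.09
(p1 → not p1): min(1, 1 − 0.91 + 0.09) = 0.18
((p4 → p1) → (p1 → not p1)): min(1, 1 − 1 + 0.18) = 0.18
(((p4 → p1) → (p1 → not p1)) ∧ p3) = min(0.18, 0.38) = 0.18
(p2 ∧ (((p4 → p1) → (p1 → not p1)) ∧ p3)) = min(0.59, 0.18) = 0.18
((not p3 ∧ ((p4 ∨ p1) ∨ (p1 ∧ (not p2 → p3)))) ∨ (p2 ∧ (((p4 → p1) → (p1 → not p1)) ∧ p3))) = max(0.62, 0.18) = 0.62
not ((not p3 ∧ ((p4 ∨ p1) ∨ (p1 ∧ (not p2 → p3)))) ∨ (p2 ∧ (((p4 → p1) → (p1 → not p1)) ∧ p3))): Łukasiewicz ¬ gives 1 − 0.62 = 0.38
(not ((not p3 ∧ ((p4 ∨ p1) ∨ (p1 ∧ (not p2 → p3)))) ∨ (p2 ∧ (((p4 → p1) → (p1 → not p1)) ∧ p3))) ∧ p2) = min(0.38, 0.59) = 0.38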